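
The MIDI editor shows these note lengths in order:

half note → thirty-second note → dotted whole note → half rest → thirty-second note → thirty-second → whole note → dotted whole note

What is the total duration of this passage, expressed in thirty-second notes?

In thirty-second notes: half note = 16; thirty-second note = 1; dotted whole note = 48; half rest = 16; thirty-second note = 1; thirty-second = 1; whole note = 32; dotted whole note = 48.
Total: 16 + 1 + 48 + 16 + 1 + 1 + 32 + 48 = 163 thirty-second notes.

163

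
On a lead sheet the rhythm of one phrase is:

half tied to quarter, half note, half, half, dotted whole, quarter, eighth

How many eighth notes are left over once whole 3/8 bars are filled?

0

One bar of 3/8 = 3 eighth notes.
Express everything in eighth notes: half tied to quarter (half + quarter) = 6; half note = 4; half = 4; half = 4; dotted whole = 12; quarter = 2; eighth = 1.
Total: 6 + 4 + 4 + 4 + 12 + 2 + 1 = 33.
33 ÷ 3 = 11 complete bars with 0 eighth notes remaining.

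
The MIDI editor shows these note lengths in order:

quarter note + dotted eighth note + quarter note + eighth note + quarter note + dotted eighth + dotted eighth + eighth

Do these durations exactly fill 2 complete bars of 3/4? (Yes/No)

No

One bar of 3/4 = 12 sixteenth notes, so 2 bars = 24.
Each duration in sixteenth notes: quarter note = 4; dotted eighth note = 3; quarter note = 4; eighth note = 2; quarter note = 4; dotted eighth = 3; dotted eighth = 3; eighth = 2.
Sum: 4 + 3 + 4 + 2 + 4 + 3 + 3 + 2 = 25.
25 exceeds 24, so the answer is No.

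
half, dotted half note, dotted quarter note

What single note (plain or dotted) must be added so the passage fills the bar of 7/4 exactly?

eighth note

The bar of 7/4 = 14 eighth notes.
Each duration in eighth notes: half = 4; dotted half note = 6; dotted quarter note = 3.
Sum: 4 + 6 + 3 = 13.
Remaining: 14 − 13 = 1 eighth note, which is a eighth note.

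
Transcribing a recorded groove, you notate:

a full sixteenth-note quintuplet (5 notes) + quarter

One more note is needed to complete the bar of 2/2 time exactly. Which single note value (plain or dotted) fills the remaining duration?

The bar of 2/2 = 4 quarter notes.
In quarter notes: a full sixteenth-note quintuplet (5 notes) (five quintuplet sixteenths span one quarter) = 1; quarter = 1.
Sum: 1 + 1 = 2.
Remaining: 4 − 2 = 2 quarter notes, which is a half note.

half note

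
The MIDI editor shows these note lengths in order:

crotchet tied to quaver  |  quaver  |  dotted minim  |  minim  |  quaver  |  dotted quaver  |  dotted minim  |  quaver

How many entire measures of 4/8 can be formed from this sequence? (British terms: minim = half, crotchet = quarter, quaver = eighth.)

5

One bar of 4/8 = 8 sixteenth notes.
Each duration in sixteenth notes: crotchet tied to quaver (crotchet + quaver) = 6; quaver = 2; dotted minim = 12; minim = 8; quaver = 2; dotted quaver = 3; dotted minim = 12; quaver = 2.
Total: 6 + 2 + 12 + 8 + 2 + 3 + 12 + 2 = 47.
47 ÷ 8 = 5 complete bars with 7 left over.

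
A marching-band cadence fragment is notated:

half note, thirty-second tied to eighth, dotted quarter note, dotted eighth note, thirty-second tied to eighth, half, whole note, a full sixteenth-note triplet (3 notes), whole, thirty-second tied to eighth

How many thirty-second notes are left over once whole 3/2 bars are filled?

37

One bar of 3/2 = 48 thirty-second notes.
In thirty-second notes: half note = 16; thirty-second tied to eighth (thirty-second + eighth) = 5; dotted quarter note = 12; dotted eighth note = 6; thirty-second tied to eighth (thirty-second + eighth) = 5; half = 16; whole note = 32; a full sixteenth-note triplet (3 notes) (three triplet sixteenths span one eighth) = 4; whole = 32; thirty-second tied to eighth (thirty-second + eighth) = 5.
Sum: 16 + 5 + 12 + 6 + 5 + 16 + 32 + 4 + 32 + 5 = 133.
133 ÷ 48 = 2 complete bars with 37 thirty-second notes remaining.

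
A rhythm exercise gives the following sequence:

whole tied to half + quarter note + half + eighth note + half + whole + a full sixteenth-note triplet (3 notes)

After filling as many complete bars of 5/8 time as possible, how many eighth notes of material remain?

One bar of 5/8 = 5 eighth notes.
Express everything in eighth notes: whole tied to half (whole + half) = 12; quarter note = 2; half = 4; eighth note = 1; half = 4; whole = 8; a full sixteenth-note triplet (3 notes) (three triplet sixteenths span one eighth) = 1.
Adding: 12 + 2 + 4 + 1 + 4 + 8 + 1 = 32.
32 ÷ 5 = 6 complete bars with 2 eighth notes remaining.

2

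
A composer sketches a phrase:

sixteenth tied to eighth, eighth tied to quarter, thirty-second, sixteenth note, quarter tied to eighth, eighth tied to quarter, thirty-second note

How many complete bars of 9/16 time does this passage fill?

2

One bar of 9/16 = 18 thirty-second notes.
In thirty-second notes: sixteenth tied to eighth (sixteenth + eighth) = 6; eighth tied to quarter (eighth + quarter) = 12; thirty-second = 1; sixteenth note = 2; quarter tied to eighth (quarter + eighth) = 12; eighth tied to quarter (eighth + quarter) = 12; thirty-second note = 1.
Altogether 6 + 12 + 1 + 2 + 12 + 12 + 1 = 46.
46 ÷ 18 = 2 complete bars with 10 left over.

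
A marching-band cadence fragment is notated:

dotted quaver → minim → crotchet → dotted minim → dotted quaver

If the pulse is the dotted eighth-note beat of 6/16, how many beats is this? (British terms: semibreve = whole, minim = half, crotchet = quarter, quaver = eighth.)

One dotted eighth-note beat = 3 sixteenth notes.
Convert each value to sixteenth notes: dotted quaver = 3; minim = 8; crotchet = 4; dotted minim = 12; dotted quaver = 3.
Altogether 3 + 8 + 4 + 12 + 3 = 30.
30 ÷ 3 = 10 beats.

10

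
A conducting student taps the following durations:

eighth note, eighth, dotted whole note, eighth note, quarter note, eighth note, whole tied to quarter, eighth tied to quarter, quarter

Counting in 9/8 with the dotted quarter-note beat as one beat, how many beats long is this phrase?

11

One dotted quarter-note beat = 3 eighth notes.
In eighth notes: eighth note = 1; eighth = 1; dotted whole note = 12; eighth note = 1; quarter note = 2; eighth note = 1; whole tied to quarter (whole + quarter) = 10; eighth tied to quarter (eighth + quarter) = 3; quarter = 2.
Adding: 1 + 1 + 12 + 1 + 2 + 1 + 10 + 3 + 2 = 33.
33 ÷ 3 = 11 beats.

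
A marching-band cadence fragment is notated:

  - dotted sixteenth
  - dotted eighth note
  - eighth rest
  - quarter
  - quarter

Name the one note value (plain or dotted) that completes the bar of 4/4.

The bar of 4/4 = 32 thirty-second notes.
Each duration in thirty-second notes: dotted sixteenth = 3; dotted eighth note = 6; eighth rest = 4; quarter = 8; quarter = 8.
Total: 3 + 6 + 4 + 8 + 8 = 29.
Remaining: 32 − 29 = 3 thirty-second notes, which is a dotted sixteenth note.

dotted sixteenth note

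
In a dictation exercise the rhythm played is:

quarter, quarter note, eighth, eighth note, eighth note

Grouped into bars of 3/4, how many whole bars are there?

1

One bar of 3/4 = 6 eighth notes.
Working in eighth notes: quarter = 2; quarter note = 2; eighth = 1; eighth note = 1; eighth note = 1.
Sum: 2 + 2 + 1 + 1 + 1 = 7.
7 ÷ 6 = 1 complete bar with 1 left over.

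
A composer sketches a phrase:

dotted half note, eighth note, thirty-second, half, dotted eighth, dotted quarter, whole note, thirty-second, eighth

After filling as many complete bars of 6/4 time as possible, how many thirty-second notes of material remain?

One bar of 6/4 = 48 thirty-second notes.
In thirty-second notes: dotted half note = 24; eighth note = 4; thirty-second = 1; half = 16; dotted eighth = 6; dotted quarter = 12; whole note = 32; thirty-second = 1; eighth = 4.
Sum: 24 + 4 + 1 + 16 + 6 + 12 + 32 + 1 + 4 = 100.
100 ÷ 48 = 2 complete bars with 4 thirty-second notes remaining.

4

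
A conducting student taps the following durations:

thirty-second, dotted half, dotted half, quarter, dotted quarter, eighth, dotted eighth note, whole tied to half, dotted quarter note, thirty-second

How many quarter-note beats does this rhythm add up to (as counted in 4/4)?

One quarter-note beat = 8 thirty-second notes.
Each duration in thirty-second notes: thirty-second = 1; dotted half = 24; dotted half = 24; quarter = 8; dotted quarter = 12; eighth = 4; dotted eighth note = 6; whole tied to half (whole + half) = 48; dotted quarter note = 12; thirty-second = 1.
Altogether 1 + 24 + 24 + 8 + 12 + 4 + 6 + 48 + 12 + 1 = 140.
140 ÷ 8 = 17.5 beats.

17.5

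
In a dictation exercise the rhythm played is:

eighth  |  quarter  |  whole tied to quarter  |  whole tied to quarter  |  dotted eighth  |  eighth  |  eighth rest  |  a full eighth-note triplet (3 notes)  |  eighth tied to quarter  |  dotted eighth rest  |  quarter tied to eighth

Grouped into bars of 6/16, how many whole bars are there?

One bar of 6/16 = 6 sixteenth notes.
Express everything in sixteenth notes: eighth = 2; quarter = 4; whole tied to quarter (whole + quarter) = 20; whole tied to quarter (whole + quarter) = 20; dotted eighth = 3; eighth = 2; eighth rest = 2; a full eighth-note triplet (3 notes) (three triplet eighths span one quarter) = 4; eighth tied to quarter (eighth + quarter) = 6; dotted eighth rest = 3; quarter tied to eighth (quarter + eighth) = 6.
Adding: 2 + 4 + 20 + 20 + 3 + 2 + 2 + 4 + 6 + 3 + 6 = 72.
72 ÷ 6 = 12 complete bars with 0 left over.

12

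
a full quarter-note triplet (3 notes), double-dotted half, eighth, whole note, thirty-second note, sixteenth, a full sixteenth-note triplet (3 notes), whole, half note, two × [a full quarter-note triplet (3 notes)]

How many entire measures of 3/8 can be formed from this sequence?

One bar of 3/8 = 12 thirty-second notes.
Express everything in thirty-second notes: a full quarter-note triplet (3 notes) (three triplet quarters span one half) = 16; double-dotted half = 28; eighth = 4; whole note = 32; thirty-second note = 1; sixteenth = 2; a full sixteenth-note triplet (3 notes) (three triplet sixteenths span one eighth) = 4; whole = 32; half note = 16; a full quarter-note triplet (3 notes) (three triplet quarters span one half) = 16; a full quarter-note triplet (3 notes) (three triplet quarters span one half) = 16.
Altogether 16 + 28 + 4 + 32 + 1 + 2 + 4 + 32 + 16 + 16 + 16 = 167.
167 ÷ 12 = 13 complete bars with 11 left over.

13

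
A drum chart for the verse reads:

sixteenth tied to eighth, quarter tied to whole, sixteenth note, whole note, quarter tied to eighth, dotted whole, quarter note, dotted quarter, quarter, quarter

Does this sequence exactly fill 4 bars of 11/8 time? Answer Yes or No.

One bar of 11/8 = 22 sixteenth notes, so 4 bars = 88.
Convert each value to sixteenth notes: sixteenth tied to eighth (sixteenth + eighth) = 3; quarter tied to whole (quarter + whole) = 20; sixteenth note = 1; whole note = 16; quarter tied to eighth (quarter + eighth) = 6; dotted whole = 24; quarter note = 4; dotted quarter = 6; quarter = 4; quarter = 4.
Altogether 3 + 20 + 1 + 16 + 6 + 24 + 4 + 6 + 4 + 4 = 88.
88 equals 88, so the answer is Yes.

Yes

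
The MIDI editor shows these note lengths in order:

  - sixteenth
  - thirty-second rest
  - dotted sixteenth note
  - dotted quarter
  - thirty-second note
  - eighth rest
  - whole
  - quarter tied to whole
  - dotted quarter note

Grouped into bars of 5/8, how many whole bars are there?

One bar of 5/8 = 20 thirty-second notes.
In thirty-second notes: sixteenth = 2; thirty-second rest = 1; dotted sixteenth note = 3; dotted quarter = 12; thirty-second note = 1; eighth rest = 4; whole = 32; quarter tied to whole (quarter + whole) = 40; dotted quarter note = 12.
Total: 2 + 1 + 3 + 12 + 1 + 4 + 32 + 40 + 12 = 107.
107 ÷ 20 = 5 complete bars with 7 left over.

5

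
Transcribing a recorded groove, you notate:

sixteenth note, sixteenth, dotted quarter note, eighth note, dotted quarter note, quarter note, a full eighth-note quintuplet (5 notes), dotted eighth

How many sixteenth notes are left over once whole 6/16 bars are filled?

One bar of 6/16 = 6 sixteenth notes.
Convert each value to sixteenth notes: sixteenth note = 1; sixteenth = 1; dotted quarter note = 6; eighth note = 2; dotted quarter note = 6; quarter note = 4; a full eighth-note quintuplet (5 notes) (five quintuplet eighths span one half) = 8; dotted eighth = 3.
Adding: 1 + 1 + 6 + 2 + 6 + 4 + 8 + 3 = 31.
31 ÷ 6 = 5 complete bars with 1 sixteenth note remaining.

1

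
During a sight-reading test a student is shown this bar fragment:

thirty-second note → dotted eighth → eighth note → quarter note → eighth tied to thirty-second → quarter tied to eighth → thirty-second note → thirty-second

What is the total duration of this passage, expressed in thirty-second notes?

Each duration in thirty-second notes: thirty-second note = 1; dotted eighth = 6; eighth note = 4; quarter note = 8; eighth tied to thirty-second (eighth + thirty-second) = 5; quarter tied to eighth (quarter + eighth) = 12; thirty-second note = 1; thirty-second = 1.
Adding: 1 + 6 + 4 + 8 + 5 + 12 + 1 + 1 = 38 thirty-second notes.

38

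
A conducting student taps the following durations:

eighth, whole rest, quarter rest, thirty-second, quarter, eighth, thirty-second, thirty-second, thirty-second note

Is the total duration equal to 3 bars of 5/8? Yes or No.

One bar of 5/8 = 20 thirty-second notes, so 3 bars = 60.
Convert each value to thirty-second notes: eighth = 4; whole rest = 32; quarter rest = 8; thirty-second = 1; quarter = 8; eighth = 4; thirty-second = 1; thirty-second = 1; thirty-second note = 1.
Total: 4 + 32 + 8 + 1 + 8 + 4 + 1 + 1 + 1 = 60.
60 equals 60, so the answer is Yes.

Yes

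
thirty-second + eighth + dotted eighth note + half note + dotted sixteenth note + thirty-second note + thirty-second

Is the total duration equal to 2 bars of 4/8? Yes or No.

Yes

One bar of 4/8 = 16 thirty-second notes, so 2 bars = 32.
Working in thirty-second notes: thirty-second = 1; eighth = 4; dotted eighth note = 6; half note = 16; dotted sixteenth note = 3; thirty-second note = 1; thirty-second = 1.
Adding: 1 + 4 + 6 + 16 + 3 + 1 + 1 = 32.
32 equals 32, so the answer is Yes.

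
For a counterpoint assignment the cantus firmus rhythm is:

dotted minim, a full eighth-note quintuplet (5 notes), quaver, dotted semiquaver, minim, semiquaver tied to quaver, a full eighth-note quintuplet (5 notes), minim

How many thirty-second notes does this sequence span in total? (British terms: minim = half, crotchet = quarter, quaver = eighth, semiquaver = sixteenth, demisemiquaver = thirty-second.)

101

Working in thirty-second notes: dotted minim = 24; a full eighth-note quintuplet (5 notes) (five quintuplet eighths span one half) = 16; quaver = 4; dotted semiquaver = 3; minim = 16; semiquaver tied to quaver (semiquaver + quaver) = 6; a full eighth-note quintuplet (5 notes) (five quintuplet eighths span one half) = 16; minim = 16.
Altogether 24 + 16 + 4 + 3 + 16 + 6 + 16 + 16 = 101 thirty-second notes.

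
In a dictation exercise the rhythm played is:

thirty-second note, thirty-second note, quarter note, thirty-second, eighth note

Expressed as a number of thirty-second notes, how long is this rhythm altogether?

Each duration in thirty-second notes: thirty-second note = 1; thirty-second note = 1; quarter note = 8; thirty-second = 1; eighth note = 4.
Sum: 1 + 1 + 8 + 1 + 4 = 15 thirty-second notes.

15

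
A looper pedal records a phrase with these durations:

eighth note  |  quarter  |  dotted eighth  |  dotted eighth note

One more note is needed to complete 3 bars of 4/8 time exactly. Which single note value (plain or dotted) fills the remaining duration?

dotted half note

3 bars of 4/8 = 24 sixteenth notes.
Express everything in sixteenth notes: eighth note = 2; quarter = 4; dotted eighth = 3; dotted eighth note = 3.
Altogether 2 + 4 + 3 + 3 = 12.
Remaining: 24 − 12 = 12 sixteenth notes, which is a dotted half note.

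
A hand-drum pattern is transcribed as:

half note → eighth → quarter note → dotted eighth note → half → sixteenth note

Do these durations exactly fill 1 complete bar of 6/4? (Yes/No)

One bar of 6/4 = 24 sixteenth notes.
Convert each value to sixteenth notes: half note = 8; eighth = 2; quarter note = 4; dotted eighth note = 3; half = 8; sixteenth note = 1.
Altogether 8 + 2 + 4 + 3 + 8 + 1 = 26.
26 exceeds 24, so the answer is No.

No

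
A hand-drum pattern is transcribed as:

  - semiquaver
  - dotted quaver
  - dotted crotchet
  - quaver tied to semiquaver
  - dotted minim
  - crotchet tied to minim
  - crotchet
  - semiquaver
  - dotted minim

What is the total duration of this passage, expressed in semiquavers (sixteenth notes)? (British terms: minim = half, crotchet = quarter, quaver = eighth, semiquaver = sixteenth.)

54

Each duration in sixteenth notes: semiquaver = 1; dotted quaver = 3; dotted crotchet = 6; quaver tied to semiquaver (quaver + semiquaver) = 3; dotted minim = 12; crotchet tied to minim (crotchet + minim) = 12; crotchet = 4; semiquaver = 1; dotted minim = 12.
Altogether 1 + 3 + 6 + 3 + 12 + 12 + 4 + 1 + 12 = 54 sixteenth notes.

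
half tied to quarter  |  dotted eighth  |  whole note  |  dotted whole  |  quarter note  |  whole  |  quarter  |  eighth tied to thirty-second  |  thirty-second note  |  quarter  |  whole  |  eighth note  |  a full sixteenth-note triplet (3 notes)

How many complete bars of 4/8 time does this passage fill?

13

One bar of 4/8 = 16 thirty-second notes.
Each duration in thirty-second notes: half tied to quarter (half + quarter) = 24; dotted eighth = 6; whole note = 32; dotted whole = 48; quarter note = 8; whole = 32; quarter = 8; eighth tied to thirty-second (eighth + thirty-second) = 5; thirty-second note = 1; quarter = 8; whole = 32; eighth note = 4; a full sixteenth-note triplet (3 notes) (three triplet sixteenths span one eighth) = 4.
Sum: 24 + 6 + 32 + 48 + 8 + 32 + 8 + 5 + 1 + 8 + 32 + 4 + 4 = 212.
212 ÷ 16 = 13 complete bars with 4 left over.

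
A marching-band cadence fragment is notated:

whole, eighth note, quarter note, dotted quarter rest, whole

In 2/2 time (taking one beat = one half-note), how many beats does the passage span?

5.5

One half-note beat = 4 eighth notes.
Working in eighth notes: whole = 8; eighth note = 1; quarter note = 2; dotted quarter rest = 3; whole = 8.
Total: 8 + 1 + 2 + 3 + 8 = 22.
22 ÷ 4 = 5.5 beats.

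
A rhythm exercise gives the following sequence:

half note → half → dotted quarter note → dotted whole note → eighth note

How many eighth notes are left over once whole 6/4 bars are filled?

One bar of 6/4 = 12 eighth notes.
Express everything in eighth notes: half note = 4; half = 4; dotted quarter note = 3; dotted whole note = 12; eighth note = 1.
Total: 4 + 4 + 3 + 12 + 1 = 24.
24 ÷ 12 = 2 complete bars with 0 eighth notes remaining.

0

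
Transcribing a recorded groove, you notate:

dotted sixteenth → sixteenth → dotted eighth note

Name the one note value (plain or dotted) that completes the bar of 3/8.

thirty-second note

The bar of 3/8 = 12 thirty-second notes.
In thirty-second notes: dotted sixteenth = 3; sixteenth = 2; dotted eighth note = 6.
Altogether 3 + 2 + 6 = 11.
Remaining: 12 − 11 = 1 thirty-second note, which is a thirty-second note.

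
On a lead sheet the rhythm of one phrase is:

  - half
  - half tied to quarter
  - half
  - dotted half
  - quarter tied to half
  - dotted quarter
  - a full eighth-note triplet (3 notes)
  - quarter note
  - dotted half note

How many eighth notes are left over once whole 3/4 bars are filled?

One bar of 3/4 = 6 eighth notes.
Convert each value to eighth notes: half = 4; half tied to quarter (half + quarter) = 6; half = 4; dotted half = 6; quarter tied to half (quarter + half) = 6; dotted quarter = 3; a full eighth-note triplet (3 notes) (three triplet eighths span one quarter) = 2; quarter note = 2; dotted half note = 6.
Sum: 4 + 6 + 4 + 6 + 6 + 3 + 2 + 2 + 6 = 39.
39 ÷ 6 = 6 complete bars with 3 eighth notes remaining.

3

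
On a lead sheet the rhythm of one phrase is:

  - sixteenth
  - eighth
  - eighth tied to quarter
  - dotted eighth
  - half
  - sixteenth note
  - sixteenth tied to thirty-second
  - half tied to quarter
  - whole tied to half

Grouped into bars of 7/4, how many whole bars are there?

2

One bar of 7/4 = 56 thirty-second notes.
Convert each value to thirty-second notes: sixteenth = 2; eighth = 4; eighth tied to quarter (eighth + quarter) = 12; dotted eighth = 6; half = 16; sixteenth note = 2; sixteenth tied to thirty-second (sixteenth + thirty-second) = 3; half tied to quarter (half + quarter) = 24; whole tied to half (whole + half) = 48.
Sum: 2 + 4 + 12 + 6 + 16 + 2 + 3 + 24 + 48 = 117.
117 ÷ 56 = 2 complete bars with 5 left over.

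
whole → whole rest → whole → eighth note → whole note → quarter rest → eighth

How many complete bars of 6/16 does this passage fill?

12

One bar of 6/16 = 3 eighth notes.
Convert each value to eighth notes: whole = 8; whole rest = 8; whole = 8; eighth note = 1; whole note = 8; quarter rest = 2; eighth = 1.
Sum: 8 + 8 + 8 + 1 + 8 + 2 + 1 = 36.
36 ÷ 3 = 12 complete bars with 0 left over.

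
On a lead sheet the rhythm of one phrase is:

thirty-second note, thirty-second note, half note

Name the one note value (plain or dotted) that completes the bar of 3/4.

The bar of 3/4 = 24 thirty-second notes.
Express everything in thirty-second notes: thirty-second note = 1; thirty-second note = 1; half note = 16.
Altogether 1 + 1 + 16 = 18.
Remaining: 24 − 18 = 6 thirty-second notes, which is a dotted eighth note.

dotted eighth note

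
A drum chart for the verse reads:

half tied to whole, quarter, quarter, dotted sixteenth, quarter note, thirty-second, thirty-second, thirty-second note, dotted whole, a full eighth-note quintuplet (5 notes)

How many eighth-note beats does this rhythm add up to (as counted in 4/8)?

One eighth-note beat = 4 thirty-second notes.
Convert each value to thirty-second notes: half tied to whole (half + whole) = 48; quarter = 8; quarter = 8; dotted sixteenth = 3; quarter note = 8; thirty-second = 1; thirty-second = 1; thirty-second note = 1; dotted whole = 48; a full eighth-note quintuplet (5 notes) (five quintuplet eighths span one half) = 16.
Adding: 48 + 8 + 8 + 3 + 8 + 1 + 1 + 1 + 48 + 16 = 142.
142 ÷ 4 = 35.5 beats.

35.5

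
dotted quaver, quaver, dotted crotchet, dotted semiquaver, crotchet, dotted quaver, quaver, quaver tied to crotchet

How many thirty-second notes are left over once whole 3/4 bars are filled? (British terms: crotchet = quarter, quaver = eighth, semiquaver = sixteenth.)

One bar of 3/4 = 24 thirty-second notes.
Express everything in thirty-second notes: dotted quaver = 6; quaver = 4; dotted crotchet = 12; dotted semiquaver = 3; crotchet = 8; dotted quaver = 6; quaver = 4; quaver tied to crotchet (quaver + crotchet) = 12.
Sum: 6 + 4 + 12 + 3 + 8 + 6 + 4 + 12 = 55.
55 ÷ 24 = 2 complete bars with 7 thirty-second notes remaining.

7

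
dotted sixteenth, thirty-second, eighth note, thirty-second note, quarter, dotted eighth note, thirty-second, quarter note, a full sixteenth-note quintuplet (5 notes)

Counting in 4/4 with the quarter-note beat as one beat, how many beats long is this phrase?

5

One quarter-note beat = 8 thirty-second notes.
Working in thirty-second notes: dotted sixteenth = 3; thirty-second = 1; eighth note = 4; thirty-second note = 1; quarter = 8; dotted eighth note = 6; thirty-second = 1; quarter note = 8; a full sixteenth-note quintuplet (5 notes) (five quintuplet sixteenths span one quarter) = 8.
Adding: 3 + 1 + 4 + 1 + 8 + 6 + 1 + 8 + 8 = 40.
40 ÷ 8 = 5 beats.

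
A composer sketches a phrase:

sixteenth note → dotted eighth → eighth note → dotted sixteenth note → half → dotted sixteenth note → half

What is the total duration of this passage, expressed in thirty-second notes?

50

Express everything in thirty-second notes: sixteenth note = 2; dotted eighth = 6; eighth note = 4; dotted sixteenth note = 3; half = 16; dotted sixteenth note = 3; half = 16.
Sum: 2 + 6 + 4 + 3 + 16 + 3 + 16 = 50 thirty-second notes.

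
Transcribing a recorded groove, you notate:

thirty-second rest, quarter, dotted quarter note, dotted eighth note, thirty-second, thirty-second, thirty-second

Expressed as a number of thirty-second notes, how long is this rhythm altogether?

Working in thirty-second notes: thirty-second rest = 1; quarter = 8; dotted quarter note = 12; dotted eighth note = 6; thirty-second = 1; thirty-second = 1; thirty-second = 1.
Sum: 1 + 8 + 12 + 6 + 1 + 1 + 1 = 30 thirty-second notes.

30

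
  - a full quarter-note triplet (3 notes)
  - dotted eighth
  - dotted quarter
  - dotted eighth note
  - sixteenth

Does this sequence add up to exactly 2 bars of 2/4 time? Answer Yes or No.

One bar of 2/4 = 8 sixteenth notes, so 2 bars = 16.
Working in sixteenth notes: a full quarter-note triplet (3 notes) (three triplet quarters span one half) = 8; dotted eighth = 3; dotted quarter = 6; dotted eighth note = 3; sixteenth = 1.
Total: 8 + 3 + 6 + 3 + 1 = 21.
21 exceeds 16, so the answer is No.

No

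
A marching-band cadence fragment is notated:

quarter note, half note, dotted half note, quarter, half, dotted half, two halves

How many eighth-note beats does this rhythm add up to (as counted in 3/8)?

One eighth-note beat = 2 sixteenth notes.
Express everything in sixteenth notes: quarter note = 4; half note = 8; dotted half note = 12; quarter = 4; half = 8; dotted half = 12; half = 8; half = 8.
Sum: 4 + 8 + 12 + 4 + 8 + 12 + 8 + 8 = 64.
64 ÷ 2 = 32 beats.

32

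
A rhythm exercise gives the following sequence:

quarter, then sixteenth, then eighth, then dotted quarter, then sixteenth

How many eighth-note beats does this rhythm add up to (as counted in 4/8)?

7

One eighth-note beat = 2 sixteenth notes.
Convert each value to sixteenth notes: quarter = 4; sixteenth = 1; eighth = 2; dotted quarter = 6; sixteenth = 1.
Adding: 4 + 1 + 2 + 6 + 1 = 14.
14 ÷ 2 = 7 beats.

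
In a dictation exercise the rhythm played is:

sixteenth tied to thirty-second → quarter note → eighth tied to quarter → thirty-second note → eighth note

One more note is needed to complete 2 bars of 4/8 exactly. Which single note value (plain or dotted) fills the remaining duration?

2 bars of 4/8 = 32 thirty-second notes.
Express everything in thirty-second notes: sixteenth tied to thirty-second (sixteenth + thirty-second) = 3; quarter note = 8; eighth tied to quarter (eighth + quarter) = 12; thirty-second note = 1; eighth note = 4.
Sum: 3 + 8 + 12 + 1 + 4 = 28.
Remaining: 32 − 28 = 4 thirty-second notes, which is a eighth note.

eighth note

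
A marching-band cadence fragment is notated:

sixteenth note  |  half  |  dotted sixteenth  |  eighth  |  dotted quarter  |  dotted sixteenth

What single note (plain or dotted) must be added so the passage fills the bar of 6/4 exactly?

The bar of 6/4 = 48 thirty-second notes.
Each duration in thirty-second notes: sixteenth note = 2; half = 16; dotted sixteenth = 3; eighth = 4; dotted quarter = 12; dotted sixteenth = 3.
Sum: 2 + 16 + 3 + 4 + 12 + 3 = 40.
Remaining: 48 − 40 = 8 thirty-second notes, which is a quarter note.

quarter note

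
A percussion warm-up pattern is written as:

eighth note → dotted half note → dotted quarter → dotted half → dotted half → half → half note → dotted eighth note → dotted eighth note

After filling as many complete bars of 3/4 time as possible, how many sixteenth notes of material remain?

6

One bar of 3/4 = 12 sixteenth notes.
Working in sixteenth notes: eighth note = 2; dotted half note = 12; dotted quarter = 6; dotted half = 12; dotted half = 12; half = 8; half note = 8; dotted eighth note = 3; dotted eighth note = 3.
Sum: 2 + 12 + 6 + 12 + 12 + 8 + 8 + 3 + 3 = 66.
66 ÷ 12 = 5 complete bars with 6 sixteenth notes remaining.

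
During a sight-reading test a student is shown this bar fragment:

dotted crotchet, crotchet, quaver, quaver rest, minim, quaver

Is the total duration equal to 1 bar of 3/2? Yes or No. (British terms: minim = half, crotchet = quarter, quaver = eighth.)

One bar of 3/2 = 12 eighth notes.
In eighth notes: dotted crotchet = 3; crotchet = 2; quaver = 1; quaver rest = 1; minim = 4; quaver = 1.
Total: 3 + 2 + 1 + 1 + 4 + 1 = 12.
12 equals 12, so the answer is Yes.

Yes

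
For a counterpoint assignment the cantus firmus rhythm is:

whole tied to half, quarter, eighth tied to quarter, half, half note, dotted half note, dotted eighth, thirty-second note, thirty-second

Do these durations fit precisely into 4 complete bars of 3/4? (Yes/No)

One bar of 3/4 = 24 thirty-second notes, so 4 bars = 96.
Each duration in thirty-second notes: whole tied to half (whole + half) = 48; quarter = 8; eighth tied to quarter (eighth + quarter) = 12; half = 16; half note = 16; dotted half note = 24; dotted eighth = 6; thirty-second note = 1; thirty-second = 1.
Adding: 48 + 8 + 12 + 16 + 16 + 24 + 6 + 1 + 1 = 132.
132 exceeds 96, so the answer is No.

No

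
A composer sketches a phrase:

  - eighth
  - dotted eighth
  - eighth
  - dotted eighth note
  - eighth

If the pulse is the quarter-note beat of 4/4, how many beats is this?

One quarter-note beat = 4 sixteenth notes.
Working in sixteenth notes: eighth = 2; dotted eighth = 3; eighth = 2; dotted eighth note = 3; eighth = 2.
Total: 2 + 3 + 2 + 3 + 2 = 12.
12 ÷ 4 = 3 beats.

3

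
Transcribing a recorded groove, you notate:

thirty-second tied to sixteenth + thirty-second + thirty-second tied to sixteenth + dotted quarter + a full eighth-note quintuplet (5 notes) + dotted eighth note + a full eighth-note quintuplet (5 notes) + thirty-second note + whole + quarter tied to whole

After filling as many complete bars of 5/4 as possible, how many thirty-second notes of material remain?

10

One bar of 5/4 = 40 thirty-second notes.
Express everything in thirty-second notes: thirty-second tied to sixteenth (thirty-second + sixteenth) = 3; thirty-second = 1; thirty-second tied to sixteenth (thirty-second + sixteenth) = 3; dotted quarter = 12; a full eighth-note quintuplet (5 notes) (five quintuplet eighths span one half) = 16; dotted eighth note = 6; a full eighth-note quintuplet (5 notes) (five quintuplet eighths span one half) = 16; thirty-second note = 1; whole = 32; quarter tied to whole (quarter + whole) = 40.
Altogether 3 + 1 + 3 + 12 + 16 + 6 + 16 + 1 + 32 + 40 = 130.
130 ÷ 40 = 3 complete bars with 10 thirty-second notes remaining.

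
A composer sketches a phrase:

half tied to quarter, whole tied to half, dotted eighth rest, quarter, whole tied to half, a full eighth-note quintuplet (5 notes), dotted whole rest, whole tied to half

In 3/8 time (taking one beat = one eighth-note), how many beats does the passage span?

One eighth-note beat = 2 sixteenth notes.
Convert each value to sixteenth notes: half tied to quarter (half + quarter) = 12; whole tied to half (whole + half) = 24; dotted eighth rest = 3; quarter = 4; whole tied to half (whole + half) = 24; a full eighth-note quintuplet (5 notes) (five quintuplet eighths span one half) = 8; dotted whole rest = 24; whole tied to half (whole + half) = 24.
Sum: 12 + 24 + 3 + 4 + 24 + 8 + 24 + 24 = 123.
123 ÷ 2 = 61.5 beats.

61.5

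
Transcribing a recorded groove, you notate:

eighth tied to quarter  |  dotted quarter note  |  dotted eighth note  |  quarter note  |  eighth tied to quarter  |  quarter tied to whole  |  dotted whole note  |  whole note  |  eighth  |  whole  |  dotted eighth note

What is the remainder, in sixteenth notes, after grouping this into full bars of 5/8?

6

One bar of 5/8 = 10 sixteenth notes.
Express everything in sixteenth notes: eighth tied to quarter (eighth + quarter) = 6; dotted quarter note = 6; dotted eighth note = 3; quarter note = 4; eighth tied to quarter (eighth + quarter) = 6; quarter tied to whole (quarter + whole) = 20; dotted whole note = 24; whole note = 16; eighth = 2; whole = 16; dotted eighth note = 3.
Adding: 6 + 6 + 3 + 4 + 6 + 20 + 24 + 16 + 2 + 16 + 3 = 106.
106 ÷ 10 = 10 complete bars with 6 sixteenth notes remaining.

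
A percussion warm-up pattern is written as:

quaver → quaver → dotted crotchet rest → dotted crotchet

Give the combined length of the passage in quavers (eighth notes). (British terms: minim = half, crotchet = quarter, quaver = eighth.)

Each duration in eighth notes: quaver = 1; quaver = 1; dotted crotchet rest = 3; dotted crotchet = 3.
Sum: 1 + 1 + 3 + 3 = 8 eighth notes.

8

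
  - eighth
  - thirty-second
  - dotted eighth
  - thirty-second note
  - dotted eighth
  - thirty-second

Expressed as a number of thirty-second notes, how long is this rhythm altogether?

Working in thirty-second notes: eighth = 4; thirty-second = 1; dotted eighth = 6; thirty-second note = 1; dotted eighth = 6; thirty-second = 1.
Altogether 4 + 1 + 6 + 1 + 6 + 1 = 19 thirty-second notes.

19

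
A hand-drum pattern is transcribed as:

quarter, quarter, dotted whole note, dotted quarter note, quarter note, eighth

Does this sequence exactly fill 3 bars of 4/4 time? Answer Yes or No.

One bar of 4/4 = 8 eighth notes, so 3 bars = 24.
Each duration in eighth notes: quarter = 2; quarter = 2; dotted whole note = 12; dotted quarter note = 3; quarter note = 2; eighth = 1.
Adding: 2 + 2 + 12 + 3 + 2 + 1 = 22.
22 falls short of 24, so the answer is No.

No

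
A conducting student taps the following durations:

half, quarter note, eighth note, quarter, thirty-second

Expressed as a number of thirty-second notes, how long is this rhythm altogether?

Working in thirty-second notes: half = 16; quarter note = 8; eighth note = 4; quarter = 8; thirty-second = 1.
Total: 16 + 8 + 4 + 8 + 1 = 37 thirty-second notes.

37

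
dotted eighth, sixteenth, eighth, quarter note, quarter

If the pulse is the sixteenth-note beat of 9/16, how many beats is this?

14

One sixteenth-note beat = 2 thirty-second notes.
Each duration in thirty-second notes: dotted eighth = 6; sixteenth = 2; eighth = 4; quarter note = 8; quarter = 8.
Adding: 6 + 2 + 4 + 8 + 8 = 28.
28 ÷ 2 = 14 beats.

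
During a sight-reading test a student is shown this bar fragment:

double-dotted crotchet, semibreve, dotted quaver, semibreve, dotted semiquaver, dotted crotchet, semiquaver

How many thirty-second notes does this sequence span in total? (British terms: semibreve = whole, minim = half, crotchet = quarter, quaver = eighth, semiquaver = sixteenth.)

Working in thirty-second notes: double-dotted crotchet = 14; semibreve = 32; dotted quaver = 6; semibreve = 32; dotted semiquaver = 3; dotted crotchet = 12; semiquaver = 2.
Total: 14 + 32 + 6 + 32 + 3 + 12 + 2 = 101 thirty-second notes.

101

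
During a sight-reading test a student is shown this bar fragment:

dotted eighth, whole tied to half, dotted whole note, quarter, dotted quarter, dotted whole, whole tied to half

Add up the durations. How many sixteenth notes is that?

Working in sixteenth notes: dotted eighth = 3; whole tied to half (whole + half) = 24; dotted whole note = 24; quarter = 4; dotted quarter = 6; dotted whole = 24; whole tied to half (whole + half) = 24.
Sum: 3 + 24 + 24 + 4 + 6 + 24 + 24 = 109 sixteenth notes.

109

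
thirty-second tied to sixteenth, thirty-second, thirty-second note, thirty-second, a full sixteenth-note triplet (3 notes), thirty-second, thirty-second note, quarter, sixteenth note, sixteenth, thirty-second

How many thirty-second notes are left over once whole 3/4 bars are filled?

One bar of 3/4 = 24 thirty-second notes.
Working in thirty-second notes: thirty-second tied to sixteenth (thirty-second + sixteenth) = 3; thirty-second = 1; thirty-second note = 1; thirty-second = 1; a full sixteenth-note triplet (3 notes) (three triplet sixteenths span one eighth) = 4; thirty-second = 1; thirty-second note = 1; quarter = 8; sixteenth note = 2; sixteenth = 2; thirty-second = 1.
Adding: 3 + 1 + 1 + 1 + 4 + 1 + 1 + 8 + 2 + 2 + 1 = 25.
25 ÷ 24 = 1 complete bar with 1 thirty-second note remaining.

1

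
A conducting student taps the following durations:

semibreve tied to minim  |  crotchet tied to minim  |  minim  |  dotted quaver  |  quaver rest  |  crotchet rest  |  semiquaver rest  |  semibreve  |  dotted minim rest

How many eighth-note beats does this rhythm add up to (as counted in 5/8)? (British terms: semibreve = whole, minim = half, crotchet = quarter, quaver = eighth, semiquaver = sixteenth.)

41

One eighth-note beat = 2 sixteenth notes.
Working in sixteenth notes: semibreve tied to minim (semibreve + minim) = 24; crotchet tied to minim (crotchet + minim) = 12; minim = 8; dotted quaver = 3; quaver rest = 2; crotchet rest = 4; semiquaver rest = 1; semibreve = 16; dotted minim rest = 12.
Total: 24 + 12 + 8 + 3 + 2 + 4 + 1 + 16 + 12 = 82.
82 ÷ 2 = 41 beats.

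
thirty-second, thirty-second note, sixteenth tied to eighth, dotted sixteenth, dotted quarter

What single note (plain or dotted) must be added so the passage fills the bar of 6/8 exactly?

The bar of 6/8 = 24 thirty-second notes.
Each duration in thirty-second notes: thirty-second = 1; thirty-second note = 1; sixteenth tied to eighth (sixteenth + eighth) = 6; dotted sixteenth = 3; dotted quarter = 12.
Adding: 1 + 1 + 6 + 3 + 12 = 23.
Remaining: 24 − 23 = 1 thirty-second note, which is a thirty-second note.

thirty-second note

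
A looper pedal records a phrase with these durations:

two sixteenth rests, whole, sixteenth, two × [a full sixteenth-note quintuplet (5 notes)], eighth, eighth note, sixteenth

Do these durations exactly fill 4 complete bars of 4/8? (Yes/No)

One bar of 4/8 = 8 sixteenth notes, so 4 bars = 32.
Each duration in sixteenth notes: sixteenth rest = 1; sixteenth rest = 1; whole = 16; sixteenth = 1; a full sixteenth-note quintuplet (5 notes) (five quintuplet sixteenths span one quarter) = 4; a full sixteenth-note quintuplet (5 notes) (five quintuplet sixteenths span one quarter) = 4; eighth = 2; eighth note = 2; sixteenth = 1.
Total: 1 + 1 + 16 + 1 + 4 + 4 + 2 + 2 + 1 = 32.
32 equals 32, so the answer is Yes.

Yes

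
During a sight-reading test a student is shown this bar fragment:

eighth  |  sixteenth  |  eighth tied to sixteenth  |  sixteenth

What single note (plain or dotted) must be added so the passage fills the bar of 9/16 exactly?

eighth note

The bar of 9/16 = 9 sixteenth notes.
In sixteenth notes: eighth = 2; sixteenth = 1; eighth tied to sixteenth (eighth + sixteenth) = 3; sixteenth = 1.
Altogether 2 + 1 + 3 + 1 = 7.
Remaining: 9 − 7 = 2 sixteenth notes, which is a eighth note.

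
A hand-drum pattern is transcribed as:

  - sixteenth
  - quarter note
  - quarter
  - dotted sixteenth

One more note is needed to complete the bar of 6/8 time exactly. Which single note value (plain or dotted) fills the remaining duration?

dotted sixteenth note

The bar of 6/8 = 24 thirty-second notes.
Each duration in thirty-second notes: sixteenth = 2; quarter note = 8; quarter = 8; dotted sixteenth = 3.
Adding: 2 + 8 + 8 + 3 = 21.
Remaining: 24 − 21 = 3 thirty-second notes, which is a dotted sixteenth note.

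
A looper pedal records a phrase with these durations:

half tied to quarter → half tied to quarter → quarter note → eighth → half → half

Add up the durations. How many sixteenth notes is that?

46

Express everything in sixteenth notes: half tied to quarter (half + quarter) = 12; half tied to quarter (half + quarter) = 12; quarter note = 4; eighth = 2; half = 8; half = 8.
Adding: 12 + 12 + 4 + 2 + 8 + 8 = 46 sixteenth notes.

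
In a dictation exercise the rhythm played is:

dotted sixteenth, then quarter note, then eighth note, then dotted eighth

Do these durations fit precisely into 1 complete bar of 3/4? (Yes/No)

One bar of 3/4 = 24 thirty-second notes.
In thirty-second notes: dotted sixteenth = 3; quarter note = 8; eighth note = 4; dotted eighth = 6.
Altogether 3 + 8 + 4 + 6 = 21.
21 falls short of 24, so the answer is No.

No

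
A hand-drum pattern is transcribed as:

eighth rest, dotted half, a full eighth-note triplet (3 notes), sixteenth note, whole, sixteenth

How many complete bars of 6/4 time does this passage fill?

One bar of 6/4 = 24 sixteenth notes.
Each duration in sixteenth notes: eighth rest = 2; dotted half = 12; a full eighth-note triplet (3 notes) (three triplet eighths span one quarter) = 4; sixteenth note = 1; whole = 16; sixteenth = 1.
Total: 2 + 12 + 4 + 1 + 16 + 1 = 36.
36 ÷ 24 = 1 complete bar with 12 left over.

1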